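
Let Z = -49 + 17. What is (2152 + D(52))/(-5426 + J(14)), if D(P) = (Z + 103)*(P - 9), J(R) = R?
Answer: -1735/1804 ≈ -0.96175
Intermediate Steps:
Z = -32
D(P) = -639 + 71*P (D(P) = (-32 + 103)*(P - 9) = 71*(-9 + P) = -639 + 71*P)
(2152 + D(52))/(-5426 + J(14)) = (2152 + (-639 + 71*52))/(-5426 + 14) = (2152 + (-639 + 3692))/(-5412) = (2152 + 3053)*(-1/5412) = 5205*(-1/5412) = -1735/1804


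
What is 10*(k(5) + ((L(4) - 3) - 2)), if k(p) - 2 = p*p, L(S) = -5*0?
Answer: 220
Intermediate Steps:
L(S) = 0
k(p) = 2 + p² (k(p) = 2 + p*p = 2 + p²)
10*(k(5) + ((L(4) - 3) - 2)) = 10*((2 + 5²) + ((0 - 3) - 2)) = 10*((2 + 25) + (-3 - 2)) = 10*(27 - 5) = 10*22 = 220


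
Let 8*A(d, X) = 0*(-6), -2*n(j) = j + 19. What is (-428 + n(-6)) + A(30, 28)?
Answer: -869/2 ≈ -434.50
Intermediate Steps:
n(j) = -19/2 - j/2 (n(j) = -(j + 19)/2 = -(19 + j)/2 = -19/2 - j/2)
A(d, X) = 0 (A(d, X) = (0*(-6))/8 = (⅛)*0 = 0)
(-428 + n(-6)) + A(30, 28) = (-428 + (-19/2 - ½*(-6))) + 0 = (-428 + (-19/2 + 3)) + 0 = (-428 - 13/2) + 0 = -869/2 + 0 = -869/2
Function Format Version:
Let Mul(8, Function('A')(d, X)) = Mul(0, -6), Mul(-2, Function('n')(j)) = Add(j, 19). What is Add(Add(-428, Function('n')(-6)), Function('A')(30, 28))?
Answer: Rational(-869, 2) ≈ -434.50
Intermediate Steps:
Function('n')(j) = Add(Rational(-19, 2), Mul(Rational(-1, 2), j)) (Function('n')(j) = Mul(Rational(-1, 2), Add(j, 19)) = Mul(Rational(-1, 2), Add(19, j)) = Add(Rational(-19, 2), Mul(Rational(-1, 2), j)))
Function('A')(d, X) = 0 (Function('A')(d, X) = Mul(Rational(1, 8), Mul(0, -6)) = Mul(Rational(1, 8), 0) = 0)
Add(Add(-428, Function('n')(-6)), Function('A')(30, 28)) = Add(Add(-428, Add(Rational(-19, 2), Mul(Rational(-1, 2), -6))), 0) = Add(Add(-428, Add(Rational(-19, 2), 3)), 0) = Add(Add(-428, Rational(-13, 2)), 0) = Add(Rational(-869, 2), 0) = Rational(-869, 2)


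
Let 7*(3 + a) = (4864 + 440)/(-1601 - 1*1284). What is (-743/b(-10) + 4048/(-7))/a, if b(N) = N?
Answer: 20355983/131778 ≈ 154.47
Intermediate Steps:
a = -65889/20195 (a = -3 + ((4864 + 440)/(-1601 - 1*1284))/7 = -3 + (5304/(-1601 - 1284))/7 = -3 + (5304/(-2885))/7 = -3 + (5304*(-1/2885))/7 = -3 + (⅐)*(-5304/2885) = -3 - 5304/20195 = -65889/20195 ≈ -3.2626)
(-743/b(-10) + 4048/(-7))/a = (-743/(-10) + 4048/(-7))/(-65889/20195) = (-743*(-⅒) + 4048*(-⅐))*(-20195/65889) = (743/10 - 4048/7)*(-20195/65889) = -35279/70*(-20195/65889) = 20355983/131778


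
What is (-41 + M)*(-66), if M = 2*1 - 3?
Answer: 2772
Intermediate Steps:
M = -1 (M = 2 - 3 = -1)
(-41 + M)*(-66) = (-41 - 1)*(-66) = -42*(-66) = 2772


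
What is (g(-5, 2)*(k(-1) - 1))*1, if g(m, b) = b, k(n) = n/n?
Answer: 0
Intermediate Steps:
k(n) = 1
(g(-5, 2)*(k(-1) - 1))*1 = (2*(1 - 1))*1 = (2*0)*1 = 0*1 = 0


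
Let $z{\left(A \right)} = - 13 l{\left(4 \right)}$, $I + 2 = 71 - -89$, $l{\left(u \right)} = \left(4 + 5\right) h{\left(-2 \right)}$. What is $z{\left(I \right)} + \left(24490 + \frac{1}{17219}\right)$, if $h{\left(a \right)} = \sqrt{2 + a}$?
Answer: $\frac{421693311}{17219} \approx 24490.0$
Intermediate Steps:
$l{\left(u \right)} = 0$ ($l{\left(u \right)} = \left(4 + 5\right) \sqrt{2 - 2} = 9 \sqrt{0} = 9 \cdot 0 = 0$)
$I = 158$ ($I = -2 + \left(71 - -89\right) = -2 + \left(71 + 89\right) = -2 + 160 = 158$)
$z{\left(A \right)} = 0$ ($z{\left(A \right)} = \left(-13\right) 0 = 0$)
$z{\left(I \right)} + \left(24490 + \frac{1}{17219}\right) = 0 + \left(24490 + \frac{1}{17219}\right) = 0 + \frac{421693311}{17219} = \frac{421693311}{17219}$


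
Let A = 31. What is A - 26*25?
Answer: -619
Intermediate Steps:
A - 26*25 = 31 - 26*25 = 31 - 650 = -619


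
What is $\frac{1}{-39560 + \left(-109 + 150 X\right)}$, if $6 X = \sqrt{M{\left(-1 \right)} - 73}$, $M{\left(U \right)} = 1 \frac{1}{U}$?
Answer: $- \frac{39669}{1573675811} - \frac{25 i \sqrt{74}}{1573675811} \approx -2.5208 \cdot 10^{-5} - 1.3666 \cdot 10^{-7} i$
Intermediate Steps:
$M{\left(U \right)} = \frac{1}{U}$
$X = \frac{i \sqrt{74}}{6}$ ($X = \frac{\sqrt{\frac{1}{-1} - 73}}{6} = \frac{\sqrt{-1 - 73}}{6} = \frac{\sqrt{-74}}{6} = \frac{i \sqrt{74}}{6} \approx 1.4337 i$)
$\frac{1}{-39560 + \left(-109 + 150 X\right)} = \frac{1}{-39560 - \left(109 - 150 \frac{i \sqrt{74}}{6}\right)} = \frac{1}{-39560 - \left(109 - 25 i \sqrt{74}\right)} = \frac{1}{-39669 + 25 i \sqrt{74}}$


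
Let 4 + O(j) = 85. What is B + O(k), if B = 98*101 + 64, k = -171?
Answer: 10043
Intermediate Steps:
O(j) = 81 (O(j) = -4 + 85 = 81)
B = 9962 (B = 9898 + 64 = 9962)
B + O(k) = 9962 + 81 = 10043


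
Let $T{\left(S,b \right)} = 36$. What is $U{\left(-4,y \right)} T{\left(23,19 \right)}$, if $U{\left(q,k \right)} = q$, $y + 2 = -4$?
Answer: $-144$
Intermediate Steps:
$y = -6$ ($y = -2 - 4 = -6$)
$U{\left(-4,y \right)} T{\left(23,19 \right)} = \left(-4\right) 36 = -144$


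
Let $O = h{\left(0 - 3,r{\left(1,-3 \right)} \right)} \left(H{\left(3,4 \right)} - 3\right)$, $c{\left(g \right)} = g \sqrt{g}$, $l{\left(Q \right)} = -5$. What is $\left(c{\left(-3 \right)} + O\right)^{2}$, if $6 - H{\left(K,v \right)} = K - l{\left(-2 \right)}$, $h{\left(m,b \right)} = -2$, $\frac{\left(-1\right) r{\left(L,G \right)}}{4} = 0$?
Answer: $73 - 60 i \sqrt{3} \approx 73.0 - 103.92 i$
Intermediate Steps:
$r{\left(L,G \right)} = 0$ ($r{\left(L,G \right)} = \left(-4\right) 0 = 0$)
$c{\left(g \right)} = g^{\frac{3}{2}}$
$H{\left(K,v \right)} = 1 - K$ ($H{\left(K,v \right)} = 6 - \left(K - -5\right) = 6 - \left(K + 5\right) = 6 - \left(5 + K\right) = 1 - K$)
$O = 10$ ($O = - 2 \left(\left(1 - 3\right) - 3\right) = - 2 \left(-2 - 3\right) = \left(-2\right) \left(-5\right) = 10$)
$\left(c{\left(-3 \right)} + O\right)^{2} = \left(\left(-3\right)^{\frac{3}{2}} + 10\right)^{2} = \left(- 3 i \sqrt{3} + 10\right)^{2} = \left(10 - 3 i \sqrt{3}\right)^{2}$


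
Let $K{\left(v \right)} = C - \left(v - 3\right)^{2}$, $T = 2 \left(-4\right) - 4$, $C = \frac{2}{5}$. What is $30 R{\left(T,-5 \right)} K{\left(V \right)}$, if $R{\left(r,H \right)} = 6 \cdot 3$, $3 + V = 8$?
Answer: $-1944$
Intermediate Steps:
$V = 5$ ($V = -3 + 8 = 5$)
$C = \frac{2}{5}$ ($C = 2 \cdot \frac{1}{5} = \frac{2}{5} \approx 0.4$)
$T = -12$ ($T = -8 - 4 = -12$)
$K{\left(v \right)} = \frac{2}{5} - \left(-3 + v\right)^{2}$ ($K{\left(v \right)} = \frac{2}{5} - \left(v - 3\right)^{2} = \frac{2}{5} - \left(-3 + v\right)^{2}$)
$R{\left(r,H \right)} = 18$
$30 R{\left(T,-5 \right)} K{\left(V \right)} = 30 \cdot 18 \left(\frac{2}{5} - \left(-3 + 5\right)^{2}\right) = 540 \left(\frac{2}{5} - 2^{2}\right) = 540 \left(\frac{2}{5} - 4\right) = 540 \left(- \frac{18}{5}\right) = -1944$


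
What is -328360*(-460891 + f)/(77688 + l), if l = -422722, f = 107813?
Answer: -57968346040/172517 ≈ -3.3602e+5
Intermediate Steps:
-328360*(-460891 + f)/(77688 + l) = -328360*(-460891 + 107813)/(77688 - 422722) = -328360/((-345034/(-353078))) = -328360/((-345034*(-1/353078))) = -328360/172517/176539 = -328360*176539/172517 = -57968346040/172517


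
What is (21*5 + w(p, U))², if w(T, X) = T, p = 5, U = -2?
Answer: 12100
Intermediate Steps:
(21*5 + w(p, U))² = (21*5 + 5)² = (105 + 5)² = 110² = 12100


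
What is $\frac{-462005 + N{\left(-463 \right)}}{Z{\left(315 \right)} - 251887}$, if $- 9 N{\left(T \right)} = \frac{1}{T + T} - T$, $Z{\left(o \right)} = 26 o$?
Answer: $\frac{3850778407}{2030970798} \approx 1.896$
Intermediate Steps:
$N{\left(T \right)} = - \frac{1}{18 T} + \frac{T}{9}$ ($N{\left(T \right)} = - \frac{\frac{1}{T + T} - T}{9} = - \frac{\frac{1}{2 T} - T}{9} = - \frac{1}{18 T} + \frac{T}{9}$)
$\frac{-462005 + N{\left(-463 \right)}}{Z{\left(315 \right)} - 251887} = \frac{-462005 + \left(- \frac{1}{18 \left(-463\right)} + \frac{1}{9} \left(-463\right)\right)}{26 \cdot 315 - 251887} = \frac{-462005 - \frac{428737}{8334}}{8190 - 251887} = \frac{-462005 + \left(\frac{1}{8334} - \frac{463}{9}\right)}{-243697} = \left(-462005 - \frac{428737}{8334}\right) \left(- \frac{1}{243697}\right) = \left(- \frac{3850778407}{8334}\right) \left(- \frac{1}{243697}\right) = \frac{3850778407}{2030970798}$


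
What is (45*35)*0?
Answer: 0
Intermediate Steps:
(45*35)*0 = 1575*0 = 0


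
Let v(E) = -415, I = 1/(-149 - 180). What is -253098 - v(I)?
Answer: -252683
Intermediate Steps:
I = -1/329 (I = 1/(-329) = -1/329 ≈ -0.0030395)
-253098 - v(I) = -253098 - 1*(-415) = -253098 + 415 = -252683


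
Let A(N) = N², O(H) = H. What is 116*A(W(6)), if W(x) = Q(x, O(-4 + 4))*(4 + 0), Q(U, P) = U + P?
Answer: 66816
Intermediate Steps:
Q(U, P) = P + U
W(x) = 4*x (W(x) = ((-4 + 4) + x)*(4 + 0) = (0 + x)*4 = x*4 = 4*x)
116*A(W(6)) = 116*(4*6)² = 116*24² = 116*576 = 66816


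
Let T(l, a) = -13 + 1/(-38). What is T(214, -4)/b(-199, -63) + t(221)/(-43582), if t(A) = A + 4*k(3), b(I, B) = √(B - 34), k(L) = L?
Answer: -233/43582 + 495*I*√97/3686 ≈ -0.0053462 + 1.3226*I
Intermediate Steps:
T(l, a) = -495/38 (T(l, a) = -13 - 1/38 = -495/38)
b(I, B) = √(-34 + B)
t(A) = 12 + A (t(A) = A + 4*3 = A + 12 = 12 + A)
T(214, -4)/b(-199, -63) + t(221)/(-43582) = -495/(38*√(-34 - 63)) + (12 + 221)/(-43582) = -495*(-I*√97/97)/38 + 233*(-1/43582) = -495*(-I*√97/97)/38 - 233/43582 = -(-495)*I*√97/3686 - 233/43582 = 495*I*√97/3686 - 233/43582 = -233/43582 + 495*I*√97/3686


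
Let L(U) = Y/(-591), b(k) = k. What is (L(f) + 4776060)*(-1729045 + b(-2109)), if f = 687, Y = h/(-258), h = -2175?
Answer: -210117107092604795/25413 ≈ -8.2681e+12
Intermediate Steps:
Y = 725/86 (Y = -2175/(-258) = -2175*(-1/258) = 725/86 ≈ 8.4302)
L(U) = -725/50826 (L(U) = (725/86)/(-591) = (725/86)*(-1/591) = -725/50826)
(L(f) + 4776060)*(-1729045 + b(-2109)) = (-725/50826 + 4776060)*(-1729045 - 2109) = (242748024835/50826)*(-1731154) = -210117107092604795/25413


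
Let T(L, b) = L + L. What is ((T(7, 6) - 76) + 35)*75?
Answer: -2025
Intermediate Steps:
T(L, b) = 2*L
((T(7, 6) - 76) + 35)*75 = ((2*7 - 76) + 35)*75 = ((14 - 76) + 35)*75 = (-62 + 35)*75 = -27*75 = -2025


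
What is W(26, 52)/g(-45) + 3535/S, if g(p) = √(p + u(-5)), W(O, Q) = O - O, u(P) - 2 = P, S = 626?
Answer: 3535/626 ≈ 5.6470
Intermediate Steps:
u(P) = 2 + P
W(O, Q) = 0
g(p) = √(-3 + p) (g(p) = √(p + (2 - 5)) = √(p - 3) = √(-3 + p))
W(26, 52)/g(-45) + 3535/S = 0/(√(-3 - 45)) + 3535/626 = 0/(√(-48)) + 3535*(1/626) = 0/((4*I*√3)) + 3535/626 = 0*(-I*√3/12) + 3535/626 = 0 + 3535/626 = 3535/626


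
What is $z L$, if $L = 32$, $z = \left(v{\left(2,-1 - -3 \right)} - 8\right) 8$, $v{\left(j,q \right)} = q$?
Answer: $-1536$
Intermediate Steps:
$z = -48$ ($z = \left(\left(-1 - -3\right) - 8\right) 8 = \left(\left(-1 + 3\right) - 8\right) 8 = \left(2 - 8\right) 8 = \left(-6\right) 8 = -48$)
$z L = \left(-48\right) 32 = -1536$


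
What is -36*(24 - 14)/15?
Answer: -24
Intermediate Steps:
-36*(24 - 14)/15 = -36*10*(1/15) = -360*1/15 = -24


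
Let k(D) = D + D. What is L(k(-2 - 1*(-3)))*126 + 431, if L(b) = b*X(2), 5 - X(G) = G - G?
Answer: 1691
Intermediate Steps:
X(G) = 5 (X(G) = 5 - (G - G) = 5 - 1*0 = 5 + 0 = 5)
k(D) = 2*D
L(b) = 5*b (L(b) = b*5 = 5*b)
L(k(-2 - 1*(-3)))*126 + 431 = (5*(2*(-2 - 1*(-3))))*126 + 431 = (5*(2*(-2 + 3)))*126 + 431 = (5*(2*1))*126 + 431 = (5*2)*126 + 431 = 10*126 + 431 = 1260 + 431 = 1691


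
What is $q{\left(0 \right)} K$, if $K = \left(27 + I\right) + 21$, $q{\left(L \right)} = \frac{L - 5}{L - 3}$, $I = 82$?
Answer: $\frac{650}{3} \approx 216.67$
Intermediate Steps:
$q{\left(L \right)} = \frac{-5 + L}{-3 + L}$
$K = 130$ ($K = \left(27 + 82\right) + 21 = 109 + 21 = 130$)
$q{\left(0 \right)} K = \frac{-5 + 0}{-3 + 0} \cdot 130 = \frac{1}{-3} \left(-5\right) 130 = \left(- \frac{1}{3}\right) \left(-5\right) 130 = \frac{5}{3} \cdot 130 = \frac{650}{3}$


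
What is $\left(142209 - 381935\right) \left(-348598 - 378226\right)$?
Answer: $174238610224$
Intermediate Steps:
$\left(142209 - 381935\right) \left(-348598 - 378226\right) = \left(-239726\right) \left(-726824\right) = 174238610224$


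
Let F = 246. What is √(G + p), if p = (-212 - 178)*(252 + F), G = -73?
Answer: I*√194293 ≈ 440.79*I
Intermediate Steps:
p = -194220 (p = (-212 - 178)*(252 + 246) = -390*498 = -194220)
√(G + p) = √(-73 - 194220) = √(-194293) = I*√194293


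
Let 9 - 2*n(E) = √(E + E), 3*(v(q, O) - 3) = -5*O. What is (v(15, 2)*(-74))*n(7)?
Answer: 111 - 37*√14/3 ≈ 64.853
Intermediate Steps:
v(q, O) = 3 - 5*O/3 (v(q, O) = 3 + (-5*O)/3 = 3 - 5*O/3)
n(E) = 9/2 - √2*√E/2 (n(E) = 9/2 - √(E + E)/2 = 9/2 - √2*√E/2)
(v(15, 2)*(-74))*n(7) = ((3 - 5/3*2)*(-74))*(9/2 - √2*√7/2) = ((3 - 10/3)*(-74))*(9/2 - √14/2) = (-⅓*(-74))*(9/2 - √14/2) = 74*(9/2 - √14/2)/3 = 111 - 37*√14/3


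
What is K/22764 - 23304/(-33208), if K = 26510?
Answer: 12596753/6749526 ≈ 1.8663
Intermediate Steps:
K/22764 - 23304/(-33208) = 26510/22764 - 23304/(-33208) = 26510*(1/22764) - 23304*(-1/33208) = 13255/11382 + 2913/4151 = 12596753/6749526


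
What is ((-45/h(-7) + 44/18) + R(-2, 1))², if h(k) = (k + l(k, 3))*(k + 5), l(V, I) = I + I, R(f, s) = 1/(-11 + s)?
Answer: 822649/2025 ≈ 406.25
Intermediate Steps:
l(V, I) = 2*I
h(k) = (5 + k)*(6 + k) (h(k) = (k + 2*3)*(k + 5) = (k + 6)*(5 + k) = (6 + k)*(5 + k) = (5 + k)*(6 + k))
((-45/h(-7) + 44/18) + R(-2, 1))² = ((-45/(30 + (-7)² + 11*(-7)) + 44/18) + 1/(-11 + 1))² = ((-45/(30 + 49 - 77) + 44*(1/18)) + 1/(-10))² = ((-45/2 + 22/9) - ⅒)² = (-361/18 - ⅒)² = (-907/45)² = 822649/2025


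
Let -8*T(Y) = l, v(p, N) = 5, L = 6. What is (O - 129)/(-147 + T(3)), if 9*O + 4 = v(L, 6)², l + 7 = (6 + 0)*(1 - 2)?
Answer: 3040/3489 ≈ 0.87131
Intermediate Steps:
l = -13 (l = -7 + (6 + 0)*(1 - 2) = -7 + 6*(-1) = -7 - 6 = -13)
O = 7/3 (O = -4/9 + (⅑)*5² = -4/9 + (⅑)*25 = -4/9 + 25/9 = 7/3 ≈ 2.3333)
T(Y) = 13/8 (T(Y) = -⅛*(-13) = 13/8)
(O - 129)/(-147 + T(3)) = (7/3 - 129)/(-147 + 13/8) = -380/(3*(-1163/8)) = -380/3*(-8/1163) = 3040/3489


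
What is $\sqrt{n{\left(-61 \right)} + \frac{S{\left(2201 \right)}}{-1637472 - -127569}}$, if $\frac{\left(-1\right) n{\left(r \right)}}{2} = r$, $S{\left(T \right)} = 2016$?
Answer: $\frac{15 \sqrt{15261092922}}{167767} \approx 11.045$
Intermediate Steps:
$n{\left(r \right)} = - 2 r$
$\sqrt{n{\left(-61 \right)} + \frac{S{\left(2201 \right)}}{-1637472 - -127569}} = \sqrt{\left(-2\right) \left(-61\right) + \frac{2016}{-1637472 - -127569}} = \sqrt{122 + \frac{2016}{-1637472 + 127569}} = \sqrt{122 + \frac{2016}{-1509903}} = \sqrt{122 + 2016 \left(- \frac{1}{1509903}\right)} = \sqrt{122 - \frac{224}{167767}} = \sqrt{\frac{20467350}{167767}} = \frac{15 \sqrt{15261092922}}{167767}$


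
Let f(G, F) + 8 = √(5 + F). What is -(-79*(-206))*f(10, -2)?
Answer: 130192 - 16274*√3 ≈ 1.0200e+5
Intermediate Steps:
f(G, F) = -8 + √(5 + F)
-(-79*(-206))*f(10, -2) = -(-79*(-206))*(-8 + √(5 - 2)) = -16274*(-8 + √3) = -(-130192 + 16274*√3) = 130192 - 16274*√3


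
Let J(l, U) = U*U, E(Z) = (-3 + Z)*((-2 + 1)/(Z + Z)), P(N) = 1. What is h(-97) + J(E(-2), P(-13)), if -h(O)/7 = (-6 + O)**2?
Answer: -74262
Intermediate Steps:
h(O) = -7*(-6 + O)**2
E(Z) = -(-3 + Z)/(2*Z) (E(Z) = (-3 + Z)*(-1/(2*Z)) = -(-3 + Z)/(2*Z))
J(l, U) = U**2
h(-97) + J(E(-2), P(-13)) = -7*(-6 - 97)**2 + 1**2 = -7*(-103)**2 + 1 = -7*10609 + 1 = -74263 + 1 = -74262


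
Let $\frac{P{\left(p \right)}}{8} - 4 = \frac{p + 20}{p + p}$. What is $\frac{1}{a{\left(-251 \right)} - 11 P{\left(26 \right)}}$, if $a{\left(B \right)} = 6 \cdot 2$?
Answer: $- \frac{13}{5432} \approx -0.0023932$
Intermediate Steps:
$P{\left(p \right)} = 32 + \frac{4 \left(20 + p\right)}{p}$ ($P{\left(p \right)} = 32 + 8 \frac{p + 20}{p + p} = 32 + 8 \frac{20 + p}{2 p} = 32 + \frac{4 \left(20 + p\right)}{p}$)
$a{\left(B \right)} = 12$
$\frac{1}{a{\left(-251 \right)} - 11 P{\left(26 \right)}} = \frac{1}{12 - 11 \left(36 + \frac{80}{26}\right)} = \frac{1}{12 - 11 \left(36 + 80 \cdot \frac{1}{26}\right)} = \frac{1}{12 - 11 \left(36 + \frac{40}{13}\right)} = \frac{1}{12 - \frac{5588}{13}} = \frac{1}{- \frac{5432}{13}} = - \frac{13}{5432}$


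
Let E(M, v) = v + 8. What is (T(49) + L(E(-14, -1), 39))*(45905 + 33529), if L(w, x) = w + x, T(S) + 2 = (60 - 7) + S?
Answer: 11597364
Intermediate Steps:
E(M, v) = 8 + v
T(S) = 51 + S (T(S) = -2 + ((60 - 7) + S) = -2 + (53 + S) = 51 + S)
(T(49) + L(E(-14, -1), 39))*(45905 + 33529) = ((51 + 49) + ((8 - 1) + 39))*(45905 + 33529) = (100 + (7 + 39))*79434 = (100 + 46)*79434 = 146*79434 = 11597364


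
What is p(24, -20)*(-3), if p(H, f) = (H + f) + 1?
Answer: -15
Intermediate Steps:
p(H, f) = 1 + H + f
p(24, -20)*(-3) = (1 + 24 - 20)*(-3) = 5*(-3) = -15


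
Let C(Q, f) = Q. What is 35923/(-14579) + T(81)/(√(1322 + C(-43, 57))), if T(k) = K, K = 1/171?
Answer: -35923/14579 + √1279/218709 ≈ -2.4639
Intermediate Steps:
K = 1/171 ≈ 0.0058480
T(k) = 1/171
35923/(-14579) + T(81)/(√(1322 + C(-43, 57))) = 35923/(-14579) + 1/(171*(√(1322 - 43))) = 35923*(-1/14579) + 1/(171*(√1279)) = -35923/14579 + (√1279/1279)/171 = -35923/14579 + √1279/218709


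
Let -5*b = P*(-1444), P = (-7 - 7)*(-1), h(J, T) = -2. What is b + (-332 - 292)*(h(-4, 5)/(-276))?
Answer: 464448/115 ≈ 4038.7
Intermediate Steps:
P = 14 (P = -14*(-1) = 14)
b = 20216/5 (b = -14*(-1444)/5 = -⅕*(-20216) = 20216/5 ≈ 4043.2)
b + (-332 - 292)*(h(-4, 5)/(-276)) = 20216/5 + (-332 - 292)*(-2/(-276)) = 20216/5 - (-1248)*(-1)/276 = 20216/5 - 624*1/138 = 20216/5 - 104/23 = 464448/115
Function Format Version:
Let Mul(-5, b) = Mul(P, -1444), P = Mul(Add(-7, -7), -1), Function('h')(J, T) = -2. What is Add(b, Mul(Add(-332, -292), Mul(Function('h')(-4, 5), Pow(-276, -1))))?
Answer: Rational(464448, 115) ≈ 4038.7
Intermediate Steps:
P = 14 (P = Mul(-14, -1) = 14)
b = Rational(20216, 5) (b = Mul(Rational(-1, 5), Mul(14, -1444)) = Mul(Rational(-1, 5), -20216) = Rational(20216, 5) ≈ 4043.2)
Add(b, Mul(Add(-332, -292), Mul(Function('h')(-4, 5), Pow(-276, -1)))) = Add(Rational(20216, 5), Mul(Add(-332, -292), Mul(-2, Pow(-276, -1)))) = Add(Rational(20216, 5), Mul(-624, Mul(-2, Rational(-1, 276)))) = Add(Rational(20216, 5), Mul(-624, Rational(1, 138))) = Add(Rational(20216, 5), Rational(-104, 23)) = Rational(464448, 115)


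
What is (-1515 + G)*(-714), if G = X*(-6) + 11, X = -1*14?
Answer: 1013880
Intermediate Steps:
X = -14
G = 95 (G = -14*(-6) + 11 = 84 + 11 = 95)
(-1515 + G)*(-714) = (-1515 + 95)*(-714) = -1420*(-714) = 1013880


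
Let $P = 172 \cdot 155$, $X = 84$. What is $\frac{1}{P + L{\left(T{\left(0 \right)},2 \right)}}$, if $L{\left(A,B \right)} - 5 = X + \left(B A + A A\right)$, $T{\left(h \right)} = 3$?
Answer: $\frac{1}{26764} \approx 3.7364 \cdot 10^{-5}$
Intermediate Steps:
$L{\left(A,B \right)} = 89 + A^{2} + A B$ ($L{\left(A,B \right)} = 5 + \left(84 + \left(B A + A A\right)\right) = 5 + \left(84 + \left(A B + A^{2}\right)\right) = 5 + \left(84 + \left(A^{2} + A B\right)\right) = 5 + \left(84 + A^{2} + A B\right) = 89 + A^{2} + A B$)
$P = 26660$
$\frac{1}{P + L{\left(T{\left(0 \right)},2 \right)}} = \frac{1}{26660 + \left(89 + 3^{2} + 3 \cdot 2\right)} = \frac{1}{26660 + \left(89 + 9 + 6\right)} = \frac{1}{26660 + 104} = \frac{1}{26764}$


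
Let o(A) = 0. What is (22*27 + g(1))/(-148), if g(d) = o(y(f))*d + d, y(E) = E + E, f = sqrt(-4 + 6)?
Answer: -595/148 ≈ -4.0203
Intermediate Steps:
f = sqrt(2) ≈ 1.4142
y(E) = 2*E
g(d) = d (g(d) = 0*d + d = 0 + d = d)
(22*27 + g(1))/(-148) = (22*27 + 1)/(-148) = (594 + 1)*(-1/148) = 595*(-1/148) = -595/148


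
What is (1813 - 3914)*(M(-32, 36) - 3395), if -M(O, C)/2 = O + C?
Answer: 7149703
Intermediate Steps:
M(O, C) = -2*C - 2*O (M(O, C) = -2*(O + C) = -2*(C + O) = -2*C - 2*O)
(1813 - 3914)*(M(-32, 36) - 3395) = (1813 - 3914)*((-2*36 - 2*(-32)) - 3395) = -2101*((-72 + 64) - 3395) = -2101*(-8 - 3395) = -2101*(-3403) = 7149703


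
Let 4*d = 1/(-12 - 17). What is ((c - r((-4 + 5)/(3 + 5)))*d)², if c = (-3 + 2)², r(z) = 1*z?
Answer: 49/861184 ≈ 5.6898e-5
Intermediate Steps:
d = -1/116 (d = 1/(4*(-12 - 17)) = (¼)/(-29) = (¼)*(-1/29) = -1/116 ≈ -0.0086207)
r(z) = z
c = 1 (c = (-1)² = 1)
((c - r((-4 + 5)/(3 + 5)))*d)² = ((1 - (-4 + 5)/(3 + 5))*(-1/116))² = ((1 - 1/8)*(-1/116))² = ((1 - 1*⅛)*(-1/116))² = ((1 - ⅛)*(-1/116))² = ((7/8)*(-1/116))² = (-7/928)² = 49/861184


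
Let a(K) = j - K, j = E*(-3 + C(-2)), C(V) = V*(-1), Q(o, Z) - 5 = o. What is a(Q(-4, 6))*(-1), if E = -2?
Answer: -1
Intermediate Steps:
Q(o, Z) = 5 + o
C(V) = -V
j = 2 (j = -2*(-3 - 1*(-2)) = -2*(-3 + 2) = -2*(-1) = 2)
a(K) = 2 - K
a(Q(-4, 6))*(-1) = (2 - (5 - 4))*(-1) = (2 - 1*1)*(-1) = (2 - 1)*(-1) = 1*(-1) = -1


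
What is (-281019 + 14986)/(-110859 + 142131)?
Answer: -266033/31272 ≈ -8.5071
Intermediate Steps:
(-281019 + 14986)/(-110859 + 142131) = -266033/31272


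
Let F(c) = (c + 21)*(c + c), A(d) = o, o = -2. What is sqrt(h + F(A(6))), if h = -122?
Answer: 3*I*sqrt(22) ≈ 14.071*I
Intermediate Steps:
A(d) = -2
F(c) = 2*c*(21 + c) (F(c) = (21 + c)*(2*c) = 2*c*(21 + c))
sqrt(h + F(A(6))) = sqrt(-122 + 2*(-2)*(21 - 2)) = sqrt(-122 + 2*(-2)*19) = sqrt(-122 - 76) = sqrt(-198) = 3*I*sqrt(22)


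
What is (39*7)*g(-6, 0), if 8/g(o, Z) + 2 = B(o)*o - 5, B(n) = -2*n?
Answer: -2184/79 ≈ -27.646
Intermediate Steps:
g(o, Z) = 8/(-7 - 2*o²) (g(o, Z) = 8/(-2 + ((-2*o)*o - 5)) = 8/(-2 + (-2*o² - 5)) = 8/(-2 + (-5 - 2*o²)) = 8/(-7 - 2*o²))
(39*7)*g(-6, 0) = (39*7)*(8/(-7 - 2*(-6)²)) = 273*(8/(-7 - 2*36)) = 273*(8/(-7 - 72)) = 273*(8/(-79)) = 273*(8*(-1/79)) = 273*(-8/79) = -2184/79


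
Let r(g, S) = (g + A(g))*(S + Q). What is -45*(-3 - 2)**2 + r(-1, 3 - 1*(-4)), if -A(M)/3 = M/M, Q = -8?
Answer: -1121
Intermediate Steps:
A(M) = -3 (A(M) = -3*M/M = -3*1 = -3)
r(g, S) = (-8 + S)*(-3 + g) (r(g, S) = (g - 3)*(S - 8) = (-3 + g)*(-8 + S) = (-8 + S)*(-3 + g))
-45*(-3 - 2)**2 + r(-1, 3 - 1*(-4)) = -45*(-3 - 2)**2 + (24 - 8*(-1) - 3*(3 - 1*(-4)) + (3 - 1*(-4))*(-1)) = -45*(-5)**2 + (24 + 8 - 3*(3 + 4) + (3 + 4)*(-1)) = -45*25 + (24 + 8 - 3*7 + 7*(-1)) = -1125 + (24 + 8 - 21 - 7) = -1125 + 4 = -1121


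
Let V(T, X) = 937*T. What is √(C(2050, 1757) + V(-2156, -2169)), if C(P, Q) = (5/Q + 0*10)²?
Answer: I*√6236369952403/1757 ≈ 1421.3*I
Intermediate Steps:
C(P, Q) = 25/Q² (C(P, Q) = (5/Q + 0)² = (5/Q)² = 25/Q²)
√(C(2050, 1757) + V(-2156, -2169)) = √(25/1757² + 937*(-2156)) = √(25*(1/3087049) - 2020172) = √(25/3087049 - 2020172) = √(-6236369952403/3087049) = I*√6236369952403/1757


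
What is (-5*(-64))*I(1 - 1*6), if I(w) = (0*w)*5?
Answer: 0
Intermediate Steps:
I(w) = 0 (I(w) = 0*5 = 0)
(-5*(-64))*I(1 - 1*6) = -5*(-64)*0 = 320*0 = 0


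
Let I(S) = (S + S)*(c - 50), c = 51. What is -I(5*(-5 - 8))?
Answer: 130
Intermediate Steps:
I(S) = 2*S (I(S) = (S + S)*(51 - 50) = (2*S)*1 = 2*S)
-I(5*(-5 - 8)) = -2*5*(-5 - 8) = -2*5*(-13) = -2*(-65) = -1*(-130) = 130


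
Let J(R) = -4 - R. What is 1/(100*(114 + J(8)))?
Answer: 1/10200 ≈ 9.8039e-5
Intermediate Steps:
1/(100*(114 + J(8))) = 1/(100*(114 + (-4 - 1*8))) = 1/(100*(114 + (-4 - 8))) = 1/(100*(114 - 12)) = 1/(100*102) = 1/10200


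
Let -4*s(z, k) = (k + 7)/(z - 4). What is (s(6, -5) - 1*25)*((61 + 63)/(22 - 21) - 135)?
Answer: 1111/4 ≈ 277.75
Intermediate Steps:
s(z, k) = -(7 + k)/(4*(-4 + z)) (s(z, k) = -(k + 7)/(4*(z - 4)) = -(7 + k)/(4*(-4 + z)))
(s(6, -5) - 1*25)*((61 + 63)/(22 - 21) - 135) = ((-7 - 1*(-5))/(4*(-4 + 6)) - 1*25)*((61 + 63)/(22 - 21) - 135) = ((1/4)*(-7 + 5)/2 - 25)*(124/1 - 135) = ((1/4)*(1/2)*(-2) - 25)*(124*1 - 135) = (-1/4 - 25)*(124 - 135) = -101/4*(-11) = 1111/4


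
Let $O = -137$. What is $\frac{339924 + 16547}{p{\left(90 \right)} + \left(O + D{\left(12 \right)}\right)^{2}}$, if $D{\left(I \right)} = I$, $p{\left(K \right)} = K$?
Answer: $\frac{356471}{15715} \approx 22.683$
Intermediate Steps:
$\frac{339924 + 16547}{p{\left(90 \right)} + \left(O + D{\left(12 \right)}\right)^{2}} = \frac{339924 + 16547}{90 + \left(-137 + 12\right)^{2}} = \frac{356471}{90 + \left(-125\right)^{2}} = \frac{356471}{90 + 15625} = \frac{356471}{15715}$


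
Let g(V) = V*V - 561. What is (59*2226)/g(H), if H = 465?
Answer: 21889/35944 ≈ 0.60898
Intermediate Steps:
g(V) = -561 + V² (g(V) = V² - 561 = -561 + V²)
(59*2226)/g(H) = (59*2226)/(-561 + 465²) = 131334/(-561 + 216225) = 131334/215664 = 131334*(1/215664) = 21889/35944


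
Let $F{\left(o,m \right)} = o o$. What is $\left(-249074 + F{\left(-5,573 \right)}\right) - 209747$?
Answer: $-458796$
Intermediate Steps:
$F{\left(o,m \right)} = o^{2}$
$\left(-249074 + F{\left(-5,573 \right)}\right) - 209747 = \left(-249074 + \left(-5\right)^{2}\right) - 209747 = \left(-249074 + 25\right) - 209747 = -249049 - 209747 = -458796$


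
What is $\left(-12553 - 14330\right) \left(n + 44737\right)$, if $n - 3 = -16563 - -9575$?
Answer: $-1014887016$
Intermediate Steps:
$n = -6985$ ($n = 3 - 6988 = -6985$)
$\left(-12553 - 14330\right) \left(n + 44737\right) = \left(-12553 - 14330\right) \left(-6985 + 44737\right) = \left(-26883\right) 37752 = -1014887016$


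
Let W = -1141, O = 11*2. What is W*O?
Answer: -25102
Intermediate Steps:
O = 22
W*O = -1141*22 = -25102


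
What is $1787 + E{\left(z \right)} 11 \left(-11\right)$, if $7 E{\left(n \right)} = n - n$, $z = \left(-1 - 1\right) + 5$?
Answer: $1787$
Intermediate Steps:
$z = 3$ ($z = -2 + 5 = 3$)
$E{\left(n \right)} = 0$ ($E{\left(n \right)} = \frac{n - n}{7} = \frac{1}{7} \cdot 0 = 0$)
$1787 + E{\left(z \right)} 11 \left(-11\right) = 1787 + 0 \cdot 11 \left(-11\right) = 1787 + 0 \left(-11\right) = 1787 + 0 = 1787$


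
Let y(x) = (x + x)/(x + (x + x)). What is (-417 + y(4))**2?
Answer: 1560001/9 ≈ 1.7333e+5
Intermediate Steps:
y(x) = 2/3 (y(x) = (2*x)/(x + 2*x) = (2*x)/((3*x)) = (2*x)*(1/(3*x)) = 2/3)
(-417 + y(4))**2 = (-417 + 2/3)**2 = (-1249/3)**2 = 1560001/9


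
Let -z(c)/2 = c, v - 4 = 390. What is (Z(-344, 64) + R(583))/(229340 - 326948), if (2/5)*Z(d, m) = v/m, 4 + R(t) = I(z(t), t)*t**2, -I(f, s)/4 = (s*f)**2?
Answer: 40207890192437625127/6246912 ≈ 6.4364e+12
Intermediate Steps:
v = 394 (v = 4 + 390 = 394)
z(c) = -2*c
I(f, s) = -4*f**2*s**2
R(t) = -4 - 16*t**6 (R(t) = -4 + (-4*(-2*t)**2*t**2)*t**2 = -4 + (-4*4*t**2*t**2)*t**2 = -4 + (-16*t**4)*t**2 = -4 - 16*t**6)
Z(d, m) = 985/m (Z(d, m) = 5*(394/m)/2 = 985/m)
(Z(-344, 64) + R(583))/(229340 - 326948) = (985/64 + (-4 - 16*583**6))/(229340 - 326948) = (985*(1/64) + (-4 - 16*39265517766052369))/(-97608) = (985/64 + (-4 - 628248284256837904))*(-1/97608) = (985/64 - 628248284256837908)*(-1/97608) = -40207890192437625127/64*(-1/97608) = 40207890192437625127/6246912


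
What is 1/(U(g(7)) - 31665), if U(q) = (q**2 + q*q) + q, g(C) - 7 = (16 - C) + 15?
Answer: -1/29712 ≈ -3.3656e-5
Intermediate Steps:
g(C) = 38 - C (g(C) = 7 + ((16 - C) + 15) = 7 + (31 - C) = 38 - C)
U(q) = q + 2*q**2 (U(q) = (q**2 + q**2) + q = 2*q**2 + q = q + 2*q**2)
1/(U(g(7)) - 31665) = 1/((38 - 1*7)*(1 + 2*(38 - 1*7)) - 31665) = 1/((38 - 7)*(1 + 2*(38 - 7)) - 31665) = 1/(31*(1 + 2*31) - 31665) = 1/(31*(1 + 62) - 31665) = 1/(31*63 - 31665) = 1/(1953 - 31665) = 1/(-29712) = -1/29712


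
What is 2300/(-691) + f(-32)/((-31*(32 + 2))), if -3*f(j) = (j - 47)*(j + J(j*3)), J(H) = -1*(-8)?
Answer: -993744/364157 ≈ -2.7289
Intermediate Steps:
J(H) = 8
f(j) = -(-47 + j)*(8 + j)/3 (f(j) = -(j - 47)*(j + 8)/3 = -(-47 + j)*(8 + j)/3)
2300/(-691) + f(-32)/((-31*(32 + 2))) = 2300/(-691) + (376/3 + 13*(-32) - ⅓*(-32)²)/((-31*(32 + 2))) = 2300*(-1/691) + (376/3 - 416 - ⅓*1024)/((-31*34)) = -2300/691 + (376/3 - 416 - 1024/3)/(-1054) = -2300/691 - 632*(-1/1054) = -2300/691 + 316/527 = -993744/364157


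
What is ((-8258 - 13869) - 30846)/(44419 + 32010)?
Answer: -52973/76429 ≈ -0.69310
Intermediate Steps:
((-8258 - 13869) - 30846)/(44419 + 32010) = (-22127 - 30846)/76429 = -52973*1/76429 = -52973/76429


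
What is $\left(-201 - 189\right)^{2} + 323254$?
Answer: $475354$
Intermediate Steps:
$\left(-201 - 189\right)^{2} + 323254 = \left(-390\right)^{2} + 323254 = 152100 + 323254 = 475354$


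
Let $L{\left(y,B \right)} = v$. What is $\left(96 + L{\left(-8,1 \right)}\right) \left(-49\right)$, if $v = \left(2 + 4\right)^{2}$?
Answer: $-6468$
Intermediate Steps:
$v = 36$ ($v = 6^{2} = 36$)
$L{\left(y,B \right)} = 36$
$\left(96 + L{\left(-8,1 \right)}\right) \left(-49\right) = \left(96 + 36\right) \left(-49\right) = 132 \left(-49\right) = -6468$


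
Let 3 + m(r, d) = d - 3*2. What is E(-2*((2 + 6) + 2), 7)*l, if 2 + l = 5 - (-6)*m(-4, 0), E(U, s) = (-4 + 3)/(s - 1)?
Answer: 17/2 ≈ 8.5000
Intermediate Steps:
m(r, d) = -9 + d (m(r, d) = -3 + (d - 3*2) = -3 + (d - 6) = -3 + (-6 + d) = -9 + d)
E(U, s) = -1/(-1 + s)
l = -51 (l = -2 + (5 - (-6)*(-9 + 0)) = -2 + (5 - (-6)*(-9)) = -2 + (5 - 1*54) = -2 + (5 - 54) = -2 - 49 = -51)
E(-2*((2 + 6) + 2), 7)*l = -1/(-1 + 7)*(-51) = -1/6*(-51) = 17/2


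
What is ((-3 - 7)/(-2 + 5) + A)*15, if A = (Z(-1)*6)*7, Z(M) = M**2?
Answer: 580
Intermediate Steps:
A = 42 (A = ((-1)**2*6)*7 = (1*6)*7 = 6*7 = 42)
((-3 - 7)/(-2 + 5) + A)*15 = ((-3 - 7)/(-2 + 5) + 42)*15 = (-10/3 + 42)*15 = (116/3)*15 = 580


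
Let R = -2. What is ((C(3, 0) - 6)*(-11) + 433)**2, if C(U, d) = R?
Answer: 271441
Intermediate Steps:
C(U, d) = -2
((C(3, 0) - 6)*(-11) + 433)**2 = ((-2 - 6)*(-11) + 433)**2 = (-8*(-11) + 433)**2 = (88 + 433)**2 = 521**2 = 271441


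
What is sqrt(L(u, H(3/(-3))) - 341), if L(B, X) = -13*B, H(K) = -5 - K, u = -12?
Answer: I*sqrt(185) ≈ 13.601*I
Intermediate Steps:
sqrt(L(u, H(3/(-3))) - 341) = sqrt(-13*(-12) - 341) = sqrt(156 - 341) = sqrt(-185) = I*sqrt(185)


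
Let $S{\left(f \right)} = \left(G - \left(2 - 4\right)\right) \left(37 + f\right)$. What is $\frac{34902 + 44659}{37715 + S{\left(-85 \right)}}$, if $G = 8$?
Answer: $\frac{79561}{37235} \approx 2.1367$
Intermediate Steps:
$S{\left(f \right)} = 370 + 10 f$ ($S{\left(f \right)} = \left(8 - \left(2 - 4\right)\right) \left(37 + f\right) = \left(8 - -2\right) \left(37 + f\right) = \left(8 + 2\right) \left(37 + f\right) = 10 \left(37 + f\right) = 370 + 10 f$)
$\frac{34902 + 44659}{37715 + S{\left(-85 \right)}} = \frac{34902 + 44659}{37715 + \left(370 + 10 \left(-85\right)\right)} = \frac{79561}{37715 + \left(370 - 850\right)} = \frac{79561}{37715 - 480} = \frac{79561}{37235}$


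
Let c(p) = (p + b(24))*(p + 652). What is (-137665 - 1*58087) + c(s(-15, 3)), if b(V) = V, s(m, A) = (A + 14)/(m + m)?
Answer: -162438071/900 ≈ -1.8049e+5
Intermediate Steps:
s(m, A) = (14 + A)/(2*m) (s(m, A) = (14 + A)/((2*m)) = (14 + A)*(1/(2*m)) = (14 + A)/(2*m))
c(p) = (24 + p)*(652 + p) (c(p) = (p + 24)*(p + 652) = (24 + p)*(652 + p))
(-137665 - 1*58087) + c(s(-15, 3)) = (-137665 - 1*58087) + (15648 + ((½)*(14 + 3)/(-15))² + 676*((½)*(14 + 3)/(-15))) = (-137665 - 58087) + (15648 + ((½)*(-1/15)*17)² + 676*((½)*(-1/15)*17)) = -195752 + (15648 + (-17/30)² + 676*(-17/30)) = -195752 + (15648 + 289/900 - 5746/15) = -195752 + 13738729/900 = -162438071/900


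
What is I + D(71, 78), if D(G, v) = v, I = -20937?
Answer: -20859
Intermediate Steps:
I + D(71, 78) = -20937 + 78 = -20859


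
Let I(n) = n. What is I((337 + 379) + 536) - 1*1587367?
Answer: -1586115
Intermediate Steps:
I((337 + 379) + 536) - 1*1587367 = ((337 + 379) + 536) - 1*1587367 = (716 + 536) - 1587367 = 1252 - 1587367 = -1586115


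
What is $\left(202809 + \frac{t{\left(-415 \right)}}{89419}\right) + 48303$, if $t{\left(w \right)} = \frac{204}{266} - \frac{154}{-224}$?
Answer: $\frac{47782503401879}{190283632} \approx 2.5111 \cdot 10^{5}$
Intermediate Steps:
$t{\left(w \right)} = \frac{3095}{2128}$ ($t{\left(w \right)} = 204 \cdot \frac{1}{266} - - \frac{11}{16} = \frac{102}{133} + \frac{11}{16} = \frac{3095}{2128}$)
$\left(202809 + \frac{t{\left(-415 \right)}}{89419}\right) + 48303 = \left(202809 + \frac{3095}{2128 \cdot 89419}\right) + 48303 = \left(202809 + \frac{3095}{2128} \cdot \frac{1}{89419}\right) + 48303 = \left(202809 + \frac{3095}{190283632}\right) + 48303 = \frac{38591233125383}{190283632} + 48303 = \frac{47782503401879}{190283632}$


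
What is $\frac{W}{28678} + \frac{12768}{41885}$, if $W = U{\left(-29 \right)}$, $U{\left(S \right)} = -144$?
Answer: $\frac{180064632}{600589015} \approx 0.29981$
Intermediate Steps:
$W = -144$
$\frac{W}{28678} + \frac{12768}{41885} = - \frac{144}{28678} + \frac{12768}{41885} = \left(-144\right) \frac{1}{28678} + 12768 \cdot \frac{1}{41885} = - \frac{72}{14339} + \frac{12768}{41885} = \frac{180064632}{600589015}$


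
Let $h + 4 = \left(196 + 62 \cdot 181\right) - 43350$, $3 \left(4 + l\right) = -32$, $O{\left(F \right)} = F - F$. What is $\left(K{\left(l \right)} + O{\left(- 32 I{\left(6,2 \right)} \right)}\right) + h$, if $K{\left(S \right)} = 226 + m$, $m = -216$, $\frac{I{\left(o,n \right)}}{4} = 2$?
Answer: $-31926$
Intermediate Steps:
$I{\left(o,n \right)} = 8$ ($I{\left(o,n \right)} = 4 \cdot 2 = 8$)
$O{\left(F \right)} = 0$
$l = - \frac{44}{3}$ ($l = -4 + \frac{1}{3} \left(-32\right) = -4 - \frac{32}{3} = - \frac{44}{3} \approx -14.667$)
$h = -31936$ ($h = -4 + \left(\left(196 + 62 \cdot 181\right) - 43350\right) = -4 + \left(\left(196 + 11222\right) - 43350\right) = -4 + \left(11418 - 43350\right) = -4 - 31932 = -31936$)
$K{\left(S \right)} = 10$ ($K{\left(S \right)} = 226 - 216 = 10$)
$\left(K{\left(l \right)} + O{\left(- 32 I{\left(6,2 \right)} \right)}\right) + h = \left(10 + 0\right) - 31936 = 10 - 31936 = -31926$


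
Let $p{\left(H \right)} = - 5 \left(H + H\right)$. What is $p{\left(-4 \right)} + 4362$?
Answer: $4402$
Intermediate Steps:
$p{\left(H \right)} = - 10 H$ ($p{\left(H \right)} = - 5 \cdot 2 H = - 10 H$)
$p{\left(-4 \right)} + 4362 = \left(-10\right) \left(-4\right) + 4362 = 40 + 4362 = 4402$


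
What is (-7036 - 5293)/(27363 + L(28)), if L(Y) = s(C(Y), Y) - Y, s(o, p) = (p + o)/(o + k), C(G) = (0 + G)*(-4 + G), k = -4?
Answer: -2058943/4565120 ≈ -0.45102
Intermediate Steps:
C(G) = G*(-4 + G)
s(o, p) = (o + p)/(-4 + o) (s(o, p) = (p + o)/(o - 4) = (o + p)/(-4 + o))
L(Y) = -Y + (Y + Y*(-4 + Y))/(-4 + Y*(-4 + Y)) (L(Y) = (Y*(-4 + Y) + Y)/(-4 + Y*(-4 + Y)) - Y = (Y + Y*(-4 + Y))/(-4 + Y*(-4 + Y)) - Y = -Y + (Y + Y*(-4 + Y))/(-4 + Y*(-4 + Y)))
(-7036 - 5293)/(27363 + L(28)) = (-7036 - 5293)/(27363 + 28*(1 + 28 - 1*28*(-4 + 28))/(-4 + 28*(-4 + 28))) = -12329/(27363 + 28*(1 + 28 - 1*28*24)/(-4 + 28*24)) = -12329/(27363 + 28*(1 + 28 - 672)/(-4 + 672)) = -12329/(27363 + 28*(-643)/668) = -12329/(27363 + 28*(1/668)*(-643)) = -12329/(27363 - 4501/167) = -12329/4565120/167 = -12329*167/4565120 = -2058943/4565120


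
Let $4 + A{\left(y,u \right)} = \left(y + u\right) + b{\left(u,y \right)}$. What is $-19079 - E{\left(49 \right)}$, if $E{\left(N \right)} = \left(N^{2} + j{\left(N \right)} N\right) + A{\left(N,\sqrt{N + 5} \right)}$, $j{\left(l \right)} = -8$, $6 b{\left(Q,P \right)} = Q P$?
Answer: $-21133 - \frac{55 \sqrt{6}}{2} \approx -21200.0$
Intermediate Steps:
$b{\left(Q,P \right)} = \frac{P Q}{6}$ ($b{\left(Q,P \right)} = \frac{Q P}{6} = \frac{P Q}{6}$)
$A{\left(y,u \right)} = -4 + u + y + \frac{u y}{6}$ ($A{\left(y,u \right)} = -4 + \left(\left(y + u\right) + \frac{y u}{6}\right) = -4 + \left(\left(u + y\right) + \frac{u y}{6}\right) = -4 + \left(u + y + \frac{u y}{6}\right) = -4 + u + y + \frac{u y}{6}$)
$E{\left(N \right)} = -4 + N^{2} + \sqrt{5 + N} - 7 N + \frac{N \sqrt{5 + N}}{6}$ ($E{\left(N \right)} = \left(N^{2} - 8 N\right) + \left(-4 + \sqrt{N + 5} + N + \frac{\sqrt{N + 5} N}{6}\right) = \left(N^{2} - 8 N\right) + \left(-4 + \sqrt{5 + N} + N + \frac{\sqrt{5 + N} N}{6}\right) = \left(N^{2} - 8 N\right) + \left(-4 + \sqrt{5 + N} + N + \frac{N \sqrt{5 + N}}{6}\right) = \left(N^{2} - 8 N\right) + \left(-4 + N + \sqrt{5 + N} + \frac{N \sqrt{5 + N}}{6}\right) = -4 + N^{2} + \sqrt{5 + N} - 7 N + \frac{N \sqrt{5 + N}}{6}$)
$-19079 - E{\left(49 \right)} = -19079 - \left(-4 + 49^{2} + \sqrt{5 + 49} - 343 + \frac{1}{6} \cdot 49 \sqrt{5 + 49}\right) = -19079 - \left(-4 + 2401 + \sqrt{54} - 343 + \frac{1}{6} \cdot 49 \sqrt{54}\right) = -19079 - \left(-4 + 2401 + 3 \sqrt{6} - 343 + \frac{1}{6} \cdot 49 \cdot 3 \sqrt{6}\right) = -19079 - \left(-4 + 2401 + 3 \sqrt{6} - 343 + \frac{49 \sqrt{6}}{2}\right) = -19079 - \left(2054 + \frac{55 \sqrt{6}}{2}\right) = -21133 - \frac{55 \sqrt{6}}{2}$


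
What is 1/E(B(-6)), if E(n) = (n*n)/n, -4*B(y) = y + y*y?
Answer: -2/15 ≈ -0.13333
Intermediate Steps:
B(y) = -y/4 - y**2/4 (B(y) = -(y + y*y)/4 = -(y + y**2)/4 = -y/4 - y**2/4)
E(n) = n (E(n) = n**2/n = n)
1/E(B(-6)) = 1/(-1/4*(-6)*(1 - 6)) = 1/(-1/4*(-6)*(-5)) = 1/(-15/2) = -2/15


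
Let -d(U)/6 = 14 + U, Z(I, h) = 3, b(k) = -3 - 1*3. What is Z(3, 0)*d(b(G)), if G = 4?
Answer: -144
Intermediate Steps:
b(k) = -6 (b(k) = -3 - 3 = -6)
d(U) = -84 - 6*U (d(U) = -6*(14 + U) = -84 - 6*U)
Z(3, 0)*d(b(G)) = 3*(-84 - 6*(-6)) = 3*(-84 + 36) = 3*(-48) = -144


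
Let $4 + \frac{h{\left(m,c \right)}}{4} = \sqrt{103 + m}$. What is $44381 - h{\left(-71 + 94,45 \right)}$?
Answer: $44397 - 12 \sqrt{14} \approx 44352.0$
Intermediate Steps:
$h{\left(m,c \right)} = -16 + 4 \sqrt{103 + m}$
$44381 - h{\left(-71 + 94,45 \right)} = 44381 - \left(-16 + 4 \sqrt{103 + \left(-71 + 94\right)}\right) = 44381 - \left(-16 + 4 \sqrt{103 + 23}\right) = 44381 - \left(-16 + 4 \sqrt{126}\right) = 44381 - \left(-16 + 4 \cdot 3 \sqrt{14}\right) = 44381 - \left(-16 + 12 \sqrt{14}\right) = 44381 + \left(16 - 12 \sqrt{14}\right) = 44397 - 12 \sqrt{14}$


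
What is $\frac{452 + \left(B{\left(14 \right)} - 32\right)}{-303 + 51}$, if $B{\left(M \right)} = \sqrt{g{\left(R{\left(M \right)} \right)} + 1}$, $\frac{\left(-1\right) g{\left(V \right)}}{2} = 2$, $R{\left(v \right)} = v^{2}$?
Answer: $- \frac{5}{3} - \frac{i \sqrt{3}}{252} \approx -1.6667 - 0.0068732 i$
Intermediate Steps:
$g{\left(V \right)} = -4$ ($g{\left(V \right)} = \left(-2\right) 2 = -4$)
$B{\left(M \right)} = i \sqrt{3}$ ($B{\left(M \right)} = \sqrt{-4 + 1} = \sqrt{-3} = i \sqrt{3}$)
$\frac{452 + \left(B{\left(14 \right)} - 32\right)}{-303 + 51} = \frac{452 - \left(32 - i \sqrt{3}\right)}{-303 + 51} = \frac{452 - \left(32 - i \sqrt{3}\right)}{-252} = \left(420 + i \sqrt{3}\right) \left(- \frac{1}{252}\right) = - \frac{5}{3} - \frac{i \sqrt{3}}{252}$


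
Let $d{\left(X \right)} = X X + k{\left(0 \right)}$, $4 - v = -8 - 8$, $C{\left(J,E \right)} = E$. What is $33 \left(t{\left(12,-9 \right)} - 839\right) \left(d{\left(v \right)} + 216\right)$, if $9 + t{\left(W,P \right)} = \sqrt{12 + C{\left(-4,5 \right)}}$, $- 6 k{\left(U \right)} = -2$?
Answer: $-17247472 + 20339 \sqrt{17} \approx -1.7164 \cdot 10^{7}$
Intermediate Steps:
$k{\left(U \right)} = \frac{1}{3}$ ($k{\left(U \right)} = \left(- \frac{1}{6}\right) \left(-2\right) = \frac{1}{3}$)
$v = 20$ ($v = 4 - \left(-8 - 8\right) = 4 - -16 = 4 + 16 = 20$)
$t{\left(W,P \right)} = -9 + \sqrt{17}$ ($t{\left(W,P \right)} = -9 + \sqrt{12 + 5} = -9 + \sqrt{17}$)
$d{\left(X \right)} = \frac{1}{3} + X^{2}$ ($d{\left(X \right)} = X X + \frac{1}{3} = X^{2} + \frac{1}{3} = \frac{1}{3} + X^{2}$)
$33 \left(t{\left(12,-9 \right)} - 839\right) \left(d{\left(v \right)} + 216\right) = 33 \left(\left(-9 + \sqrt{17}\right) - 839\right) \left(\left(\frac{1}{3} + 20^{2}\right) + 216\right) = 33 \left(-848 + \sqrt{17}\right) \left(\left(\frac{1}{3} + 400\right) + 216\right) = 33 \left(-848 + \sqrt{17}\right) \left(\frac{1201}{3} + 216\right) = 33 \left(-848 + \sqrt{17}\right) \frac{1849}{3} = 33 \left(- \frac{1567952}{3} + \frac{1849 \sqrt{17}}{3}\right) = -17247472 + 20339 \sqrt{17}$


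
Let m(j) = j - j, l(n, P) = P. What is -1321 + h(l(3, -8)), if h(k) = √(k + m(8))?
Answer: -1321 + 2*I*√2 ≈ -1321.0 + 2.8284*I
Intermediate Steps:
m(j) = 0
h(k) = √k (h(k) = √(k + 0) = √k)
-1321 + h(l(3, -8)) = -1321 + √(-8) = -1321 + 2*I*√2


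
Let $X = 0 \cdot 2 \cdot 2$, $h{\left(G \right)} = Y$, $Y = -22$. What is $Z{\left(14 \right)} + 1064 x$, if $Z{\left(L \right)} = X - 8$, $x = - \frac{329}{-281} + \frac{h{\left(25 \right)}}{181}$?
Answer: $\frac{56375600}{50861} \approx 1108.4$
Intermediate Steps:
$h{\left(G \right)} = -22$
$X = 0$ ($X = 0 \cdot 2 = 0$)
$x = \frac{53367}{50861}$ ($x = - \frac{329}{-281} - \frac{22}{181} = \left(-329\right) \left(- \frac{1}{281}\right) - \frac{22}{181} = \frac{329}{281} - \frac{22}{181} = \frac{53367}{50861} \approx 1.0493$)
$Z{\left(L \right)} = -8$ ($Z{\left(L \right)} = 0 - 8 = -8$)
$Z{\left(14 \right)} + 1064 x = -8 + 1064 \cdot \frac{53367}{50861} = -8 + \frac{56782488}{50861} = \frac{56375600}{50861}$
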